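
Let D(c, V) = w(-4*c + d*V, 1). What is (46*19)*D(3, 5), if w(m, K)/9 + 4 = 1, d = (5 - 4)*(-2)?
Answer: -23598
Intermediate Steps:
d = -2 (d = 1*(-2) = -2)
w(m, K) = -27 (w(m, K) = -36 + 9*1 = -36 + 9 = -27)
D(c, V) = -27
(46*19)*D(3, 5) = (46*19)*(-27) = 874*(-27) = -23598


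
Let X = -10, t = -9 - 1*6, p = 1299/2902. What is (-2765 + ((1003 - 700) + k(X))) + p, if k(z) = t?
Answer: -7186955/2902 ≈ -2476.6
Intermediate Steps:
p = 1299/2902 (p = 1299*(1/2902) = 1299/2902 ≈ 0.44762)
t = -15 (t = -9 - 6 = -15)
k(z) = -15
(-2765 + ((1003 - 700) + k(X))) + p = (-2765 + ((1003 - 700) - 15)) + 1299/2902 = (-2765 + (303 - 15)) + 1299/2902 = (-2765 + 288) + 1299/2902 = -2477 + 1299/2902 = -7186955/2902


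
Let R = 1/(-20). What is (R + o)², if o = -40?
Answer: 641601/400 ≈ 1604.0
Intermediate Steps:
R = -1/20 ≈ -0.050000
(R + o)² = (-1/20 - 40)² = (-801/20)² = 641601/400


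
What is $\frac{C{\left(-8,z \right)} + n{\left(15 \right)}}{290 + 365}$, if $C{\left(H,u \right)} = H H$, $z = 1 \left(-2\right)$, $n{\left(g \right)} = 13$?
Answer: $\frac{77}{655} \approx 0.11756$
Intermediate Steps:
$z = -2$
$C{\left(H,u \right)} = H^{2}$
$\frac{C{\left(-8,z \right)} + n{\left(15 \right)}}{290 + 365} = \frac{\left(-8\right)^{2} + 13}{290 + 365} = \frac{64 + 13}{655} = 77 \cdot \frac{1}{655} = \frac{77}{655}$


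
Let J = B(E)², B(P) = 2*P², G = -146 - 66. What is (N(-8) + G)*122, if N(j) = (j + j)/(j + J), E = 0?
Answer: -25620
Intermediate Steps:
G = -212
J = 0 (J = (2*0²)² = (2*0)² = 0² = 0)
N(j) = 2 (N(j) = (j + j)/(j + 0) = (2*j)/j = 2)
(N(-8) + G)*122 = (2 - 212)*122 = -210*122 = -25620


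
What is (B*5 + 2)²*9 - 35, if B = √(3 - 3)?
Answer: 1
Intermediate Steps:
B = 0 (B = √0 = 0)
(B*5 + 2)²*9 - 35 = (0*5 + 2)²*9 - 35 = (0 + 2)²*9 - 35 = 2²*9 - 35 = 4*9 - 35 = 36 - 35 = 1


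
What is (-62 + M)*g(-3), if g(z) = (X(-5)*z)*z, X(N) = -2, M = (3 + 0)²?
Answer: 954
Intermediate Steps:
M = 9 (M = 3² = 9)
g(z) = -2*z² (g(z) = (-2*z)*z = -2*z²)
(-62 + M)*g(-3) = (-62 + 9)*(-2*(-3)²) = -(-106)*9 = -53*(-18) = 954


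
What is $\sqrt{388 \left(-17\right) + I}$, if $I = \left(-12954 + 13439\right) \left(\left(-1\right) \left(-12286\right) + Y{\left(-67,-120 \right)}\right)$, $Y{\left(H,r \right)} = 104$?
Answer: $\sqrt{6002554} \approx 2450.0$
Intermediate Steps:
$I = 6009150$ ($I = \left(-12954 + 13439\right) \left(\left(-1\right) \left(-12286\right) + 104\right) = 485 \left(12286 + 104\right) = 485 \cdot 12390 = 6009150$)
$\sqrt{388 \left(-17\right) + I} = \sqrt{388 \left(-17\right) + 6009150} = \sqrt{-6596 + 6009150} = \sqrt{6002554}$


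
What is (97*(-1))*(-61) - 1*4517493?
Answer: -4511576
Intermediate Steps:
(97*(-1))*(-61) - 1*4517493 = -97*(-61) - 4517493 = 5917 - 4517493 = -4511576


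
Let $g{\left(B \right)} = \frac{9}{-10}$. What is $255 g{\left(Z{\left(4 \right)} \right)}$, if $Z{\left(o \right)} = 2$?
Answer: $- \frac{459}{2} \approx -229.5$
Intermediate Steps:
$g{\left(B \right)} = - \frac{9}{10}$ ($g{\left(B \right)} = 9 \left(- \frac{1}{10}\right) = - \frac{9}{10}$)
$255 g{\left(Z{\left(4 \right)} \right)} = 255 \left(- \frac{9}{10}\right) = - \frac{459}{2}$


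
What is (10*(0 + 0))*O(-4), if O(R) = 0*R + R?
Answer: 0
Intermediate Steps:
O(R) = R (O(R) = 0 + R = R)
(10*(0 + 0))*O(-4) = (10*(0 + 0))*(-4) = (10*0)*(-4) = 0*(-4) = 0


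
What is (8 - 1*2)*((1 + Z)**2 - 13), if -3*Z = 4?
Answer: -232/3 ≈ -77.333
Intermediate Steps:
Z = -4/3 (Z = -1/3*4 = -4/3 ≈ -1.3333)
(8 - 1*2)*((1 + Z)**2 - 13) = (8 - 1*2)*((1 - 4/3)**2 - 13) = (8 - 2)*((-1/3)**2 - 13) = 6*(1/9 - 13) = 6*(-116/9) = -232/3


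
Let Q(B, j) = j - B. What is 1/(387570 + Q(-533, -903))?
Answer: 1/387200 ≈ 2.5826e-6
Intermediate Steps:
1/(387570 + Q(-533, -903)) = 1/(387570 + (-903 - 1*(-533))) = 1/(387570 + (-903 + 533)) = 1/(387570 - 370) = 1/387200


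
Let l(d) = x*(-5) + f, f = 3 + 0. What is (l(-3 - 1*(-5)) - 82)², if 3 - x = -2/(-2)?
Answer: 7921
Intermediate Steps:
x = 2 (x = 3 - (-2)/(-2) = 3 - (-2)*(-1)/2 = 3 - 1*1 = 3 - 1 = 2)
f = 3
l(d) = -7 (l(d) = 2*(-5) + 3 = -10 + 3 = -7)
(l(-3 - 1*(-5)) - 82)² = (-7 - 82)² = (-89)² = 7921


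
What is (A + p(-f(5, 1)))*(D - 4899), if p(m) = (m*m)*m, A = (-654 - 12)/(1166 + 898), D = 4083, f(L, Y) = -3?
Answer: -936054/43 ≈ -21769.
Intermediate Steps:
A = -111/344 (A = -666/2064 = -666*1/2064 = -111/344 ≈ -0.32267)
p(m) = m³ (p(m) = m²*m = m³)
(A + p(-f(5, 1)))*(D - 4899) = (-111/344 + (-1*(-3))³)*(4083 - 4899) = (-111/344 + 3³)*(-816) = (-111/344 + 27)*(-816) = (9177/344)*(-816) = -936054/43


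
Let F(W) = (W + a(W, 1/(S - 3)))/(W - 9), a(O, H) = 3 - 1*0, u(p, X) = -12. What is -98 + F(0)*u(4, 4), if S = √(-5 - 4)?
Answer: -94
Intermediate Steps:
S = 3*I (S = √(-9) = 3*I ≈ 3.0*I)
a(O, H) = 3 (a(O, H) = 3 + 0 = 3)
F(W) = (3 + W)/(-9 + W) (F(W) = (W + 3)/(W - 9) = (3 + W)/(-9 + W))
-98 + F(0)*u(4, 4) = -98 + ((3 + 0)/(-9 + 0))*(-12) = -98 + (3/(-9))*(-12) = -98 - ⅑*3*(-12) = -98 - ⅓*(-12) = -98 + 4 = -94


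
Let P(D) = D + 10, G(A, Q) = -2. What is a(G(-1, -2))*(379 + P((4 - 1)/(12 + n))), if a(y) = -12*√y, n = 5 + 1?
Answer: -4670*I*√2 ≈ -6604.4*I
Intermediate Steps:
n = 6
P(D) = 10 + D
a(G(-1, -2))*(379 + P((4 - 1)/(12 + n))) = (-12*I*√2)*(379 + (10 + (4 - 1)/(12 + 6))) = (-12*I*√2)*(379 + (10 + 3/18)) = (-12*I*√2)*(379 + (10 + 3*(1/18))) = (-12*I*√2)*(379 + (10 + ⅙)) = (-12*I*√2)*(379 + 61/6) = -12*I*√2*(2335/6) = -4670*I*√2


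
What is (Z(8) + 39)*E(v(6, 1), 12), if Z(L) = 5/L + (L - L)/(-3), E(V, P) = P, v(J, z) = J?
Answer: 951/2 ≈ 475.50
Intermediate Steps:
Z(L) = 5/L (Z(L) = 5/L + 0*(-⅓) = 5/L + 0 = 5/L)
(Z(8) + 39)*E(v(6, 1), 12) = (5/8 + 39)*12 = (317/8)*12 = 951/2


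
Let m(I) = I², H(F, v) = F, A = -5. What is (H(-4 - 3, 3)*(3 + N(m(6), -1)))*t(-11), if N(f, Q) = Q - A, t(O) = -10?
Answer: 490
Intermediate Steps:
N(f, Q) = 5 + Q (N(f, Q) = Q - 1*(-5) = Q + 5 = 5 + Q)
(H(-4 - 3, 3)*(3 + N(m(6), -1)))*t(-11) = ((-4 - 3)*(3 + (5 - 1)))*(-10) = -7*(3 + 4)*(-10) = -7*7*(-10) = -49*(-10) = 490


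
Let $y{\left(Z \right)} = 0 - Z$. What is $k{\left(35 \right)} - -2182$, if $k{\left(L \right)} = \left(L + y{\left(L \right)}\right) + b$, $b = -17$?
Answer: $2165$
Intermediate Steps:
$y{\left(Z \right)} = - Z$
$k{\left(L \right)} = -17$ ($k{\left(L \right)} = \left(L - L\right) - 17 = 0 - 17 = -17$)
$k{\left(35 \right)} - -2182 = -17 - -2182 = -17 + 2182 = 2165$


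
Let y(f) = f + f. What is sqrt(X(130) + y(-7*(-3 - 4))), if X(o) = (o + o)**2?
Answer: 3*sqrt(7522) ≈ 260.19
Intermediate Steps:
X(o) = 4*o**2 (X(o) = (2*o)**2 = 4*o**2)
y(f) = 2*f
sqrt(X(130) + y(-7*(-3 - 4))) = sqrt(4*130**2 + 2*(-7*(-3 - 4))) = sqrt(4*16900 + 2*(-7*(-7))) = sqrt(67600 + 2*49) = sqrt(67600 + 98) = sqrt(67698) = 3*sqrt(7522)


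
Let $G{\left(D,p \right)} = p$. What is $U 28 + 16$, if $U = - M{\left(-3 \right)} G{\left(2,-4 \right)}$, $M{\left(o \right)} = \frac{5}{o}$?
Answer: $- \frac{512}{3} \approx -170.67$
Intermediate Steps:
$U = - \frac{20}{3}$ ($U = - \frac{5}{-3} \left(-4\right) = - 5 \left(- \frac{1}{3}\right) \left(-4\right) = - \frac{\left(-5\right) \left(-4\right)}{3} = \left(-1\right) \frac{20}{3} = - \frac{20}{3} \approx -6.6667$)
$U 28 + 16 = \left(- \frac{20}{3}\right) 28 + 16 = - \frac{560}{3} + 16 = - \frac{512}{3}$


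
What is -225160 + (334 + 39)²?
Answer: -86031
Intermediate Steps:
-225160 + (334 + 39)² = -225160 + 373² = -225160 + 139129 = -86031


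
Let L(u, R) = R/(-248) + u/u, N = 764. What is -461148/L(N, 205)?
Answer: -114364704/43 ≈ -2.6596e+6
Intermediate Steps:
L(u, R) = 1 - R/248 (L(u, R) = R*(-1/248) + 1 = -R/248 + 1 = 1 - R/248)
-461148/L(N, 205) = -461148/(1 - 1/248*205) = -461148/(1 - 205/248) = -461148/43/248 = -461148*248/43 = -114364704/43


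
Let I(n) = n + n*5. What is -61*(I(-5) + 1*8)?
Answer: 1342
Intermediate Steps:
I(n) = 6*n (I(n) = n + 5*n = 6*n)
-61*(I(-5) + 1*8) = -61*(6*(-5) + 1*8) = -61*(-30 + 8) = -61*(-22) = 1342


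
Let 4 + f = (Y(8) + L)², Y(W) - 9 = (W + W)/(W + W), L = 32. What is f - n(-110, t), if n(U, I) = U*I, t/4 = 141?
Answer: 63800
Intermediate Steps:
Y(W) = 10 (Y(W) = 9 + (W + W)/(W + W) = 9 + (2*W)/((2*W)) = 9 + (2*W)*(1/(2*W)) = 9 + 1 = 10)
t = 564 (t = 4*141 = 564)
n(U, I) = I*U
f = 1760 (f = -4 + (10 + 32)² = -4 + 42² = -4 + 1764 = 1760)
f - n(-110, t) = 1760 - 564*(-110) = 1760 - 1*(-62040) = 1760 + 62040 = 63800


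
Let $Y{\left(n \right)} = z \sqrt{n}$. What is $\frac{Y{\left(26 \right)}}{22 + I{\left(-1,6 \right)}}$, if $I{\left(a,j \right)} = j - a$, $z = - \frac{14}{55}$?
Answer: $- \frac{14 \sqrt{26}}{1595} \approx -0.044756$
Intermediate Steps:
$z = - \frac{14}{55}$ ($z = \left(-14\right) \frac{1}{55} = - \frac{14}{55} \approx -0.25455$)
$Y{\left(n \right)} = - \frac{14 \sqrt{n}}{55}$
$\frac{Y{\left(26 \right)}}{22 + I{\left(-1,6 \right)}} = \frac{\left(- \frac{14}{55}\right) \sqrt{26}}{22 + \left(6 - -1\right)} = \frac{\left(- \frac{14}{55}\right) \sqrt{26}}{22 + \left(6 + 1\right)} = \frac{\left(- \frac{14}{55}\right) \sqrt{26}}{22 + 7} = \frac{\left(- \frac{14}{55}\right) \sqrt{26}}{29} = - \frac{14 \sqrt{26}}{55} \cdot \frac{1}{29} = - \frac{14 \sqrt{26}}{1595}$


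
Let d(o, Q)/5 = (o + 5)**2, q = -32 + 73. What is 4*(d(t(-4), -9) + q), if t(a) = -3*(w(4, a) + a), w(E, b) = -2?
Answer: 10744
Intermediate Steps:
t(a) = 6 - 3*a (t(a) = -3*(-2 + a) = 6 - 3*a)
q = 41
d(o, Q) = 5*(5 + o)**2 (d(o, Q) = 5*(o + 5)**2 = 5*(5 + o)**2)
4*(d(t(-4), -9) + q) = 4*(5*(5 + (6 - 3*(-4)))**2 + 41) = 4*(5*(5 + (6 + 12))**2 + 41) = 4*(5*(5 + 18)**2 + 41) = 4*(5*23**2 + 41) = 4*(5*529 + 41) = 4*(2645 + 41) = 4*2686 = 10744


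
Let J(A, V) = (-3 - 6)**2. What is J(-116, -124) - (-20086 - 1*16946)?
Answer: 37113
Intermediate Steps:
J(A, V) = 81 (J(A, V) = (-9)**2 = 81)
J(-116, -124) - (-20086 - 1*16946) = 81 - (-20086 - 1*16946) = 81 - (-20086 - 16946) = 81 - 1*(-37032) = 81 + 37032 = 37113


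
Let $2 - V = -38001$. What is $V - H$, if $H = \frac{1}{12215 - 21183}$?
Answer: $\frac{340810905}{8968} \approx 38003.0$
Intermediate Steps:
$V = 38003$ ($V = 2 - -38001 = 2 + 38001 = 38003$)
$H = - \frac{1}{8968}$ ($H = \frac{1}{-8968} = - \frac{1}{8968} \approx -0.00011151$)
$V - H = 38003 - - \frac{1}{8968} = 38003 + \frac{1}{8968} = \frac{340810905}{8968}$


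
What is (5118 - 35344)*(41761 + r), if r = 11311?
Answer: -1604154272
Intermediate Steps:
(5118 - 35344)*(41761 + r) = (5118 - 35344)*(41761 + 11311) = -30226*53072 = -1604154272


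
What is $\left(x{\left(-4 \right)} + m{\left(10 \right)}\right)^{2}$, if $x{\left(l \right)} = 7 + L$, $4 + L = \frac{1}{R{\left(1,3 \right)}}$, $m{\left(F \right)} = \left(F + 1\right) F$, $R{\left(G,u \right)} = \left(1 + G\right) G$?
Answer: $\frac{51529}{4} \approx 12882.0$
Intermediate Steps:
$R{\left(G,u \right)} = G \left(1 + G\right)$
$m{\left(F \right)} = F \left(1 + F\right)$ ($m{\left(F \right)} = \left(1 + F\right) F = F \left(1 + F\right)$)
$L = - \frac{7}{2}$ ($L = -4 + \frac{1}{1 \left(1 + 1\right)} = -4 + \frac{1}{1 \cdot 2} = -4 + \frac{1}{2} = - \frac{7}{2} \approx -3.5$)
$x{\left(l \right)} = \frac{7}{2}$ ($x{\left(l \right)} = 7 - \frac{7}{2} = \frac{7}{2}$)
$\left(x{\left(-4 \right)} + m{\left(10 \right)}\right)^{2} = \left(\frac{7}{2} + 10 \left(1 + 10\right)\right)^{2} = \left(\frac{7}{2} + 10 \cdot 11\right)^{2} = \left(\frac{7}{2} + 110\right)^{2} = \left(\frac{227}{2}\right)^{2} = \frac{51529}{4}$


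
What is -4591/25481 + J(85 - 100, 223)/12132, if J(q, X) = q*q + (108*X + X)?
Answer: 142350470/77283873 ≈ 1.8419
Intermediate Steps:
J(q, X) = q**2 + 109*X
-4591/25481 + J(85 - 100, 223)/12132 = -4591/25481 + ((85 - 100)**2 + 109*223)/12132 = -4591*1/25481 + ((-15)**2 + 24307)*(1/12132) = -4591/25481 + (225 + 24307)*(1/12132) = -4591/25481 + 24532*(1/12132) = -4591/25481 + 6133/3033 = 142350470/77283873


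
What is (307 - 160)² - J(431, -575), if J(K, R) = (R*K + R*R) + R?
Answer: -60616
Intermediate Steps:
J(K, R) = R + R² + K*R (J(K, R) = (K*R + R²) + R = (R² + K*R) + R = R + R² + K*R)
(307 - 160)² - J(431, -575) = (307 - 160)² - (-575)*(1 + 431 - 575) = 147² - (-575)*(-143) = 21609 - 1*82225 = 21609 - 82225 = -60616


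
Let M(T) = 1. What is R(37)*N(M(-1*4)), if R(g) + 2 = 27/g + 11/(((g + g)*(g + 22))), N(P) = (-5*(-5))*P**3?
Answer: -138375/4366 ≈ -31.694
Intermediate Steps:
N(P) = 25*P**3
R(g) = -2 + 27/g + 11/(2*g*(22 + g)) (R(g) = -2 + (27/g + 11/(((g + g)*(g + 22)))) = -2 + (27/g + 11/(((2*g)*(22 + g)))) = -2 + (27/g + 11/((2*g*(22 + g)))) = -2 + (27/g + 11*(1/(2*g*(22 + g)))) = -2 + (27/g + 11/(2*g*(22 + g))) = -2 + 27/g + 11/(2*g*(22 + g)))
R(37)*N(M(-1*4)) = ((1/2)*(1199 - 34*37 - 4*37**2)/(37*(22 + 37)))*(25*1**3) = ((1/2)*(1/37)*(1199 - 1258 - 4*1369)/59)*(25*1) = ((1/2)*(1/37)*(1/59)*(1199 - 1258 - 5476))*25 = ((1/2)*(1/37)*(1/59)*(-5535))*25 = -5535/4366*25 = -138375/4366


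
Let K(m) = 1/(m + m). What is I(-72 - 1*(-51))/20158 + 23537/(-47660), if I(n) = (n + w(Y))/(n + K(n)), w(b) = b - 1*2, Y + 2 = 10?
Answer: -209458567609/424162418620 ≈ -0.49382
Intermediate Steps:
Y = 8 (Y = -2 + 10 = 8)
w(b) = -2 + b (w(b) = b - 2 = -2 + b)
K(m) = 1/(2*m)
I(n) = (6 + n)/(n + 1/(2*n)) (I(n) = (n + (-2 + 8))/(n + 1/(2*n)) = (n + 6)/(n + 1/(2*n)) = (6 + n)/(n + 1/(2*n)))
I(-72 - 1*(-51))/20158 + 23537/(-47660) = (2*(-72 - 1*(-51))*(6 + (-72 - 1*(-51)))/(1 + 2*(-72 - 1*(-51))²))/20158 + 23537/(-47660) = (2*(-72 + 51)*(6 + (-72 + 51))/(1 + 2*(-72 + 51)²))*(1/20158) + 23537*(-1/47660) = (2*(-21)*(6 - 21)/(1 + 2*(-21)²))*(1/20158) - 23537/47660 = (2*(-21)*(-15)/(1 + 2*441))*(1/20158) - 23537/47660 = (2*(-21)*(-15)/(1 + 882))*(1/20158) - 23537/47660 = (2*(-21)*(-15)/883)*(1/20158) - 23537/47660 = (2*(-21)*(1/883)*(-15))*(1/20158) - 23537/47660 = (630/883)*(1/20158) - 23537/47660 = 315/8899757 - 23537/47660 = -209458567609/424162418620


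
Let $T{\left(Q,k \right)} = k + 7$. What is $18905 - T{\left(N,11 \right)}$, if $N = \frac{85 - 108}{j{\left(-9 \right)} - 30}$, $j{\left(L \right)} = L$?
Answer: $18887$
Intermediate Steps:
$N = \frac{23}{39}$ ($N = \frac{85 - 108}{-9 - 30} = - \frac{23}{-39} = \left(-23\right) \left(- \frac{1}{39}\right) = \frac{23}{39} \approx 0.58974$)
$T{\left(Q,k \right)} = 7 + k$
$18905 - T{\left(N,11 \right)} = 18905 - \left(7 + 11\right) = 18905 - 18 = 18887$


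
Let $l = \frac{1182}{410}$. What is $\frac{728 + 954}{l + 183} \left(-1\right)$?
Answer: $- \frac{5945}{657} \approx -9.0487$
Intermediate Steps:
$l = \frac{591}{205}$ ($l = 1182 \cdot \frac{1}{410} = \frac{591}{205} \approx 2.8829$)
$\frac{728 + 954}{l + 183} \left(-1\right) = \frac{728 + 954}{\frac{591}{205} + 183} \left(-1\right) = \frac{1682}{\frac{38106}{205}} \left(-1\right) = 1682 \cdot \frac{205}{38106} \left(-1\right) = \frac{5945}{657} \left(-1\right) = - \frac{5945}{657}$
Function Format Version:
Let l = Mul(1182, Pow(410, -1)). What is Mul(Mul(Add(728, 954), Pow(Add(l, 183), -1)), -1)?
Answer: Rational(-5945, 657) ≈ -9.0487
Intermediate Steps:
l = Rational(591, 205) (l = Mul(1182, Rational(1, 410)) = Rational(591, 205) ≈ 2.8829)
Mul(Mul(Add(728, 954), Pow(Add(l, 183), -1)), -1) = Mul(Mul(Add(728, 954), Pow(Add(Rational(591, 205), 183), -1)), -1) = Mul(Mul(1682, Pow(Rational(38106, 205), -1)), -1) = Mul(Mul(1682, Rational(205, 38106)), -1) = Mul(Rational(5945, 657), -1) = Rational(-5945, 657)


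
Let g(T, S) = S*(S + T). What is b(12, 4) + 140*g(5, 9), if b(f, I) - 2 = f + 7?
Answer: 17661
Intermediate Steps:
b(f, I) = 9 + f (b(f, I) = 2 + (f + 7) = 2 + (7 + f) = 9 + f)
b(12, 4) + 140*g(5, 9) = (9 + 12) + 140*(9*(9 + 5)) = 21 + 140*(9*14) = 21 + 140*126 = 21 + 17640 = 17661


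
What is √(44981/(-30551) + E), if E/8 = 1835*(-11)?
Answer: 3*I*√16746769833779/30551 ≈ 401.85*I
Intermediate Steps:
E = -161480 (E = 8*(1835*(-11)) = 8*(-20185) = -161480)
√(44981/(-30551) + E) = √(44981/(-30551) - 161480) = √(44981*(-1/30551) - 161480) = √(-44981/30551 - 161480) = √(-4933420461/30551) = 3*I*√16746769833779/30551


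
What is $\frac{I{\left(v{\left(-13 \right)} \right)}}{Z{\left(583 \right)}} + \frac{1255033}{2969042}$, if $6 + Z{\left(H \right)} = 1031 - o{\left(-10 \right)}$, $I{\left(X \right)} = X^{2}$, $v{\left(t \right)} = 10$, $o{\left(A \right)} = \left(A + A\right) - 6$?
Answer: $\frac{1615943883}{3120463142} \approx 0.51785$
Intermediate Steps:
$o{\left(A \right)} = -6 + 2 A$ ($o{\left(A \right)} = 2 A - 6 = -6 + 2 A$)
$Z{\left(H \right)} = 1051$ ($Z{\left(H \right)} = -6 + \left(1031 - \left(-6 + 2 \left(-10\right)\right)\right) = -6 + \left(1031 - \left(-6 - 20\right)\right) = -6 + \left(1031 - -26\right) = -6 + \left(1031 + 26\right) = -6 + 1057 = 1051$)
$\frac{I{\left(v{\left(-13 \right)} \right)}}{Z{\left(583 \right)}} + \frac{1255033}{2969042} = \frac{10^{2}}{1051} + \frac{1255033}{2969042} = 100 \cdot \frac{1}{1051} + 1255033 \cdot \frac{1}{2969042} = \frac{100}{1051} + \frac{1255033}{2969042} = \frac{1615943883}{3120463142}$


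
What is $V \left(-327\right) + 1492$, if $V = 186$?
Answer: $-59330$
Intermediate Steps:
$V \left(-327\right) + 1492 = 186 \left(-327\right) + 1492 = -60822 + 1492 = -59330$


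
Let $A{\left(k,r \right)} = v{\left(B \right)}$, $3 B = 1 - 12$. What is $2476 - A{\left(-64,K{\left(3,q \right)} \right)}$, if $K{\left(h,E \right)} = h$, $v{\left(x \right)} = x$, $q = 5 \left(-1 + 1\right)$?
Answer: $\frac{7439}{3} \approx 2479.7$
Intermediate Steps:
$q = 0$ ($q = 5 \cdot 0 = 0$)
$B = - \frac{11}{3}$ ($B = \frac{1 - 12}{3} = \frac{1}{3} \left(-11\right) = - \frac{11}{3} \approx -3.6667$)
$A{\left(k,r \right)} = - \frac{11}{3}$
$2476 - A{\left(-64,K{\left(3,q \right)} \right)} = 2476 - - \frac{11}{3} = 2476 + \frac{11}{3} = \frac{7439}{3}$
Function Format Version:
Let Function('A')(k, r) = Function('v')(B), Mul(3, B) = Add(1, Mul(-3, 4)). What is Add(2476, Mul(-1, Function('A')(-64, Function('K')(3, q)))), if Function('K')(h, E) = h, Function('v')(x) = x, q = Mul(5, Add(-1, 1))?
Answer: Rational(7439, 3) ≈ 2479.7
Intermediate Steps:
q = 0 (q = Mul(5, 0) = 0)
B = Rational(-11, 3) (B = Mul(Rational(1, 3), Add(1, Mul(-3, 4))) = Mul(Rational(1, 3), Add(1, -12)) = Mul(Rational(1, 3), -11) = Rational(-11, 3) ≈ -3.6667)
Function('A')(k, r) = Rational(-11, 3)
Add(2476, Mul(-1, Function('A')(-64, Function('K')(3, q)))) = Add(2476, Mul(-1, Rational(-11, 3))) = Add(2476, Rational(11, 3)) = Rational(7439, 3)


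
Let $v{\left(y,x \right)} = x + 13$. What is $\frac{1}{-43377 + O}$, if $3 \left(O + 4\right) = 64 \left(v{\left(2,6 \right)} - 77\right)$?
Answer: $- \frac{3}{133855} \approx -2.2412 \cdot 10^{-5}$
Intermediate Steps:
$v{\left(y,x \right)} = 13 + x$
$O = - \frac{3724}{3}$ ($O = -4 + \frac{64 \left(\left(13 + 6\right) - 77\right)}{3} = -4 + \frac{64 \left(19 - 77\right)}{3} = -4 + \frac{64 \left(-58\right)}{3} = -4 + \frac{1}{3} \left(-3712\right) = -4 - \frac{3712}{3} = - \frac{3724}{3} \approx -1241.3$)
$\frac{1}{-43377 + O} = \frac{1}{-43377 - \frac{3724}{3}} = \frac{1}{- \frac{133855}{3}} = - \frac{3}{133855}$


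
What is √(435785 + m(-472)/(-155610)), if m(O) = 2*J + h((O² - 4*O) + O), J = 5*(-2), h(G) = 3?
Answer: √1172478191860430/51870 ≈ 660.14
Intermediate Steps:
J = -10
m(O) = -17 (m(O) = 2*(-10) + 3 = -20 + 3 = -17)
√(435785 + m(-472)/(-155610)) = √(435785 - 17/(-155610)) = √(435785 - 17*(-1/155610)) = √(435785 + 17/155610) = √(67812503867/155610) = √1172478191860430/51870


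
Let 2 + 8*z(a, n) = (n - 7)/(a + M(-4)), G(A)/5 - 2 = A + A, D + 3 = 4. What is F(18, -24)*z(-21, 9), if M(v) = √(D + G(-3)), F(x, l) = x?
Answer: -4329/920 - 9*I*√19/920 ≈ -4.7054 - 0.042641*I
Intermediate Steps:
D = 1 (D = -3 + 4 = 1)
G(A) = 10 + 10*A (G(A) = 10 + 5*(A + A) = 10 + 5*(2*A) = 10 + 10*A)
M(v) = I*√19 (M(v) = √(1 + (10 + 10*(-3))) = √(1 + (10 - 30)) = √(1 - 20) = √(-19) = I*√19)
z(a, n) = -¼ + (-7 + n)/(8*(a + I*√19)) (z(a, n) = -¼ + ((n - 7)/(a + I*√19))/8 = -¼ + ((-7 + n)/(a + I*√19))/8 = -¼ + (-7 + n)/(8*(a + I*√19)))
F(18, -24)*z(-21, 9) = 18*((-7 + 9 - 2*(-21) - 2*I*√19)/(8*(-21 + I*√19))) = 18*((-7 + 9 + 42 - 2*I*√19)/(8*(-21 + I*√19))) = 18*((44 - 2*I*√19)/(8*(-21 + I*√19))) = 9*(44 - 2*I*√19)/(4*(-21 + I*√19))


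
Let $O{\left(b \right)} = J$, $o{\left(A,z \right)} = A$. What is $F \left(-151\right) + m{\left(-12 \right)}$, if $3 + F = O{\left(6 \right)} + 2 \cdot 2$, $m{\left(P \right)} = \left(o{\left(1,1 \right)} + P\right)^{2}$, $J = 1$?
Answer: $-181$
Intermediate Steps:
$O{\left(b \right)} = 1$
$m{\left(P \right)} = \left(1 + P\right)^{2}$
$F = 2$ ($F = -3 + \left(1 + 2 \cdot 2\right) = -3 + \left(1 + 4\right) = -3 + 5 = 2$)
$F \left(-151\right) + m{\left(-12 \right)} = 2 \left(-151\right) + \left(1 - 12\right)^{2} = -302 + \left(-11\right)^{2} = -302 + 121 = -181$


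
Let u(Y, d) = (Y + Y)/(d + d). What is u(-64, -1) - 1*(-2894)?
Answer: 2958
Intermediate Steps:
u(Y, d) = Y/d (u(Y, d) = (2*Y)/((2*d)) = (2*Y)*(1/(2*d)) = Y/d)
u(-64, -1) - 1*(-2894) = -64/(-1) - 1*(-2894) = -64*(-1) + 2894 = 64 + 2894 = 2958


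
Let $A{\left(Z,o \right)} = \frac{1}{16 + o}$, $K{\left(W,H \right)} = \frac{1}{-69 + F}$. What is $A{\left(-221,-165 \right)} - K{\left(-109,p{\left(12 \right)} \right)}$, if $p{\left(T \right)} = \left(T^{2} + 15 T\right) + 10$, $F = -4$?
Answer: $\frac{76}{10877} \approx 0.0069872$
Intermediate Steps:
$p{\left(T \right)} = 10 + T^{2} + 15 T$
$K{\left(W,H \right)} = - \frac{1}{73}$ ($K{\left(W,H \right)} = \frac{1}{-69 - 4} = \frac{1}{-73} = - \frac{1}{73}$)
$A{\left(-221,-165 \right)} - K{\left(-109,p{\left(12 \right)} \right)} = \frac{1}{16 - 165} - - \frac{1}{73} = \frac{1}{-149} + \frac{1}{73} = - \frac{1}{149} + \frac{1}{73} = \frac{76}{10877}$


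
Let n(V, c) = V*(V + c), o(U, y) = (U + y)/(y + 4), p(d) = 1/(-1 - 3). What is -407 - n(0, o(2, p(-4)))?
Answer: -407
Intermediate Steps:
p(d) = -¼ (p(d) = 1/(-4) = -¼)
o(U, y) = (U + y)/(4 + y)
-407 - n(0, o(2, p(-4))) = -407 - 0*(0 + (2 - ¼)/(4 - ¼)) = -407 - 0*(0 + (7/4)/(15/4)) = -407 - 0*(0 + (4/15)*(7/4)) = -407 - 0*(0 + 7/15) = -407 - 0*7/15 = -407 - 1*0 = -407 + 0 = -407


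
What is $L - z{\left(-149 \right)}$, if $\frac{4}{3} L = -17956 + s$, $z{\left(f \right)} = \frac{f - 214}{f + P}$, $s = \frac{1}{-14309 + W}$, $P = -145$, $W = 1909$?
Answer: $- \frac{32733197747}{2430400} \approx -13468.0$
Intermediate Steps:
$s = - \frac{1}{12400}$ ($s = \frac{1}{-14309 + 1909} = \frac{1}{-12400} = - \frac{1}{12400} \approx -8.0645 \cdot 10^{-5}$)
$z{\left(f \right)} = \frac{-214 + f}{-145 + f}$ ($z{\left(f \right)} = \frac{f - 214}{f - 145} = \frac{-214 + f}{-145 + f}$)
$L = - \frac{667963203}{49600}$ ($L = \frac{3 \left(-17956 - \frac{1}{12400}\right)}{4} = \frac{3}{4} \left(- \frac{222654401}{12400}\right) = - \frac{667963203}{49600} \approx -13467.0$)
$L - z{\left(-149 \right)} = - \frac{667963203}{49600} - \frac{-214 - 149}{-145 - 149} = - \frac{667963203}{49600} - \frac{1}{-294} \left(-363\right) = - \frac{667963203}{49600} - \left(- \frac{1}{294}\right) \left(-363\right) = - \frac{667963203}{49600} - \frac{121}{98} = - \frac{32733197747}{2430400}$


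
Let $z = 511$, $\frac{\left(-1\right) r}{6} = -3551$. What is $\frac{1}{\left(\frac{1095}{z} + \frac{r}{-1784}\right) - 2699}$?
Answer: $- \frac{6244}{16913747} \approx -0.00036917$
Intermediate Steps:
$r = 21306$ ($r = \left(-6\right) \left(-3551\right) = 21306$)
$\frac{1}{\left(\frac{1095}{z} + \frac{r}{-1784}\right) - 2699} = \frac{1}{\left(\frac{1095}{511} + \frac{21306}{-1784}\right) - 2699} = \frac{1}{\left(1095 \cdot \frac{1}{511} + 21306 \left(- \frac{1}{1784}\right)\right) - 2699} = \frac{1}{\left(\frac{15}{7} - \frac{10653}{892}\right) - 2699} = \frac{1}{- \frac{61191}{6244} - 2699} = \frac{1}{- \frac{16913747}{6244}} = - \frac{6244}{16913747}$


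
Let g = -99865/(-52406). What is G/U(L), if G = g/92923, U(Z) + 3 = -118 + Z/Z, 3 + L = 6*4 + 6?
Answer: -19973/116873345712 ≈ -1.7089e-7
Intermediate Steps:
L = 27 (L = -3 + (6*4 + 6) = -3 + (24 + 6) = -3 + 30 = 27)
U(Z) = -120 (U(Z) = -3 + (-118 + Z/Z) = -3 + (-118 + 1) = -3 - 117 = -120)
g = 99865/52406 (g = -99865*(-1/52406) = 99865/52406 ≈ 1.9056)
G = 99865/4869722738 (G = (99865/52406)/92923 = (99865/52406)*(1/92923) = 99865/4869722738 ≈ 2.0507e-5)
G/U(L) = (99865/4869722738)/(-120) = (99865/4869722738)*(-1/120) = -19973/116873345712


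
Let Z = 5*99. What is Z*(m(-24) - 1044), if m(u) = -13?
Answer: -523215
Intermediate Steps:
Z = 495
Z*(m(-24) - 1044) = 495*(-13 - 1044) = 495*(-1057) = -523215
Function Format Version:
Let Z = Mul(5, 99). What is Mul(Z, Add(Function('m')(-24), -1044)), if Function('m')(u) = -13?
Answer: -523215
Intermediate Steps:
Z = 495
Mul(Z, Add(Function('m')(-24), -1044)) = Mul(495, Add(-13, -1044)) = Mul(495, -1057) = -523215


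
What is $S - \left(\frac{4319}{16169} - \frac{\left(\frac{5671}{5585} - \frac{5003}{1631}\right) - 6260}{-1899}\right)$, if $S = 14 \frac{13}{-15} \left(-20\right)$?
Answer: $\frac{68720340078627851}{279695361644685} \approx 245.7$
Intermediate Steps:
$S = \frac{728}{3}$ ($S = 14 \cdot 13 \left(- \frac{1}{15}\right) \left(-20\right) = 14 \left(- \frac{13}{15}\right) \left(-20\right) = \left(- \frac{182}{15}\right) \left(-20\right) = \frac{728}{3} \approx 242.67$)
$S - \left(\frac{4319}{16169} - \frac{\left(\frac{5671}{5585} - \frac{5003}{1631}\right) - 6260}{-1899}\right) = \frac{728}{3} - \left(\frac{4319}{16169} - \frac{\left(\frac{5671}{5585} - \frac{5003}{1631}\right) - 6260}{-1899}\right) = \frac{728}{3} - \left(\frac{4319}{16169} - \left(\left(5671 \cdot \frac{1}{5585} - \frac{5003}{1631}\right) - 6260\right) \left(- \frac{1}{1899}\right)\right) = \frac{728}{3} - \left(\frac{4319}{16169} - \left(\left(\frac{5671}{5585} - \frac{5003}{1631}\right) - 6260\right) \left(- \frac{1}{1899}\right)\right) = \frac{728}{3} - \left(\frac{4319}{16169} - \left(- \frac{18692354}{9109135} - 6260\right) \left(- \frac{1}{1899}\right)\right) = \frac{728}{3} - - \frac{847598986184291}{279695361644685} = \frac{728}{3} + \left(- \frac{4319}{16169} + \frac{57041877454}{17298247365}\right) = \frac{728}{3} + \frac{847598986184291}{279695361644685} = \frac{68720340078627851}{279695361644685}$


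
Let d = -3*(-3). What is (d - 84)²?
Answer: 5625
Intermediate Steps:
d = 9
(d - 84)² = (9 - 84)² = (-75)² = 5625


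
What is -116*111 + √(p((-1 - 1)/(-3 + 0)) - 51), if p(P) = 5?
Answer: -12876 + I*√46 ≈ -12876.0 + 6.7823*I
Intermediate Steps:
-116*111 + √(p((-1 - 1)/(-3 + 0)) - 51) = -116*111 + √(5 - 51) = -12876 + √(-46) = -12876 + I*√46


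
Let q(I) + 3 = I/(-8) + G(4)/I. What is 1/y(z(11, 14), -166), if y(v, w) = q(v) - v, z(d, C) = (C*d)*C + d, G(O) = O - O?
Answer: -8/19527 ≈ -0.00040969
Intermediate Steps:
G(O) = 0
q(I) = -3 - I/8 (q(I) = -3 + (I/(-8) + 0/I) = -3 + (I*(-1/8) + 0) = -3 + (-I/8 + 0) = -3 - I/8)
z(d, C) = d + d*C**2 (z(d, C) = d*C**2 + d = d + d*C**2)
y(v, w) = -3 - 9*v/8 (y(v, w) = (-3 - v/8) - v = -3 - 9*v/8)
1/y(z(11, 14), -166) = 1/(-3 - 99*(1 + 14**2)/8) = 1/(-3 - 99*(1 + 196)/8) = 1/(-3 - 99*197/8) = 1/(-3 - 9/8*2167) = 1/(-3 - 19503/8) = 1/(-19527/8) = -8/19527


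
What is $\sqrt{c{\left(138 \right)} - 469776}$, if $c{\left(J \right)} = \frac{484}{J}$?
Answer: $\frac{i \sqrt{2236586838}}{69} \approx 685.4 i$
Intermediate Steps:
$\sqrt{c{\left(138 \right)} - 469776} = \sqrt{\frac{484}{138} - 469776} = \sqrt{484 \cdot \frac{1}{138} - 469776} = \sqrt{\frac{242}{69} - 469776} = \sqrt{- \frac{32414302}{69}} = \frac{i \sqrt{2236586838}}{69}$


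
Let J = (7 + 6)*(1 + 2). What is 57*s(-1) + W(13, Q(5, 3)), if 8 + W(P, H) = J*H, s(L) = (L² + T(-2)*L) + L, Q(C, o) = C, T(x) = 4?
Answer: -41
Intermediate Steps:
s(L) = L² + 5*L (s(L) = (L² + 4*L) + L = L² + 5*L)
J = 39 (J = 13*3 = 39)
W(P, H) = -8 + 39*H
57*s(-1) + W(13, Q(5, 3)) = 57*(-(5 - 1)) + (-8 + 39*5) = 57*(-1*4) + (-8 + 195) = 57*(-4) + 187 = -228 + 187 = -41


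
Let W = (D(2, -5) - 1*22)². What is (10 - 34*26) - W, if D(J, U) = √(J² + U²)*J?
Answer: -1474 + 88*√29 ≈ -1000.1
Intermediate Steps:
D(J, U) = J*√(J² + U²)
W = (-22 + 2*√29)² (W = (2*√(2² + (-5)²) - 1*22)² = (2*√(4 + 25) - 22)² = (2*√29 - 22)² = (-22 + 2*√29)² ≈ 126.11)
(10 - 34*26) - W = (10 - 34*26) - (600 - 88*√29) = (10 - 884) + (-600 + 88*√29) = -874 + (-600 + 88*√29) = -1474 + 88*√29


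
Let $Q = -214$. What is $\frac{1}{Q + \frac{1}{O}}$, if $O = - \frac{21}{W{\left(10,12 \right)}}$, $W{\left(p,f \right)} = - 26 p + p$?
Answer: $- \frac{21}{4244} \approx -0.0049482$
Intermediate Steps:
$W{\left(p,f \right)} = - 25 p$
$O = \frac{21}{250}$ ($O = - \frac{21}{\left(-25\right) 10} = - \frac{21}{-250} = \left(-21\right) \left(- \frac{1}{250}\right) = \frac{21}{250} \approx 0.084$)
$\frac{1}{Q + \frac{1}{O}} = \frac{1}{-214 + \frac{1}{\frac{21}{250}}} = \frac{1}{-214 + \frac{250}{21}} = \frac{1}{- \frac{4244}{21}} = - \frac{21}{4244}$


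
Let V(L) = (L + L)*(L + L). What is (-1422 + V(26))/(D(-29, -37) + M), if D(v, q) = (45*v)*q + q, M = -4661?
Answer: 1282/43587 ≈ 0.029412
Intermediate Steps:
V(L) = 4*L² (V(L) = (2*L)*(2*L) = 4*L²)
D(v, q) = q + 45*q*v (D(v, q) = 45*q*v + q = q + 45*q*v)
(-1422 + V(26))/(D(-29, -37) + M) = (-1422 + 4*26²)/(-37*(1 + 45*(-29)) - 4661) = (-1422 + 4*676)/(-37*(1 - 1305) - 4661) = (-1422 + 2704)/(-37*(-1304) - 4661) = 1282/(48248 - 4661) = 1282/43587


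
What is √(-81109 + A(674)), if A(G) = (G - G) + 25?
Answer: 2*I*√20271 ≈ 284.75*I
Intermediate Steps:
A(G) = 25 (A(G) = 0 + 25 = 25)
√(-81109 + A(674)) = √(-81109 + 25) = √(-81084) = 2*I*√20271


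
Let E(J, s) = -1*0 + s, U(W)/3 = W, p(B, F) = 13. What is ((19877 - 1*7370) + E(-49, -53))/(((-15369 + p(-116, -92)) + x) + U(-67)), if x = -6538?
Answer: -12454/22095 ≈ -0.56366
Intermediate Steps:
U(W) = 3*W
E(J, s) = s (E(J, s) = 0 + s = s)
((19877 - 1*7370) + E(-49, -53))/(((-15369 + p(-116, -92)) + x) + U(-67)) = ((19877 - 1*7370) - 53)/(((-15369 + 13) - 6538) + 3*(-67)) = ((19877 - 7370) - 53)/((-15356 - 6538) - 201) = (12507 - 53)/(-21894 - 201) = 12454/(-22095) = 12454*(-1/22095) = -12454/22095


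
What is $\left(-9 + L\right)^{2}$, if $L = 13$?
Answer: $16$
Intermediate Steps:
$\left(-9 + L\right)^{2} = \left(-9 + 13\right)^{2} = 4^{2} = 16$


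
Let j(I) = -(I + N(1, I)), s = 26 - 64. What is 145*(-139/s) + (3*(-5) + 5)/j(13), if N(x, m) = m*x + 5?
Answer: 625185/1178 ≈ 530.72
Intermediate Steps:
N(x, m) = 5 + m*x
s = -38
j(I) = -5 - 2*I (j(I) = -(I + (5 + I*1)) = -(I + (5 + I)) = -(5 + 2*I) = -5 - 2*I)
145*(-139/s) + (3*(-5) + 5)/j(13) = 145*(-139/(-38)) + (3*(-5) + 5)/(-5 - 2*13) = 145*(-139*(-1/38)) + (-15 + 5)/(-5 - 26) = 145*(139/38) - 10/(-31) = 20155/38 - 10*(-1/31) = 20155/38 + 10/31 = 625185/1178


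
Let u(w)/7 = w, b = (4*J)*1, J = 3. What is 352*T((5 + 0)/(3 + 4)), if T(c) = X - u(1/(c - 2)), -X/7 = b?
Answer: -248864/9 ≈ -27652.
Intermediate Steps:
b = 12 (b = (4*3)*1 = 12*1 = 12)
X = -84 (X = -7*12 = -84)
u(w) = 7*w
T(c) = -84 - 7/(-2 + c) (T(c) = -84 - 7/(c - 2) = -84 - 7/(-2 + c))
352*T((5 + 0)/(3 + 4)) = 352*(7*(23 - 12*(5 + 0)/(3 + 4))/(-2 + (5 + 0)/(3 + 4))) = 352*(7*(23 - 60/7)/(-2 + 5/7)) = 352*(7*(23 - 60/7)/(-2 + 5*(⅐))) = 352*(7*(23 - 12*5/7)/(-2 + 5/7)) = 352*(7*(23 - 60/7)/(-9/7)) = 352*(7*(-7/9)*(101/7)) = 352*(-707/9) = -248864/9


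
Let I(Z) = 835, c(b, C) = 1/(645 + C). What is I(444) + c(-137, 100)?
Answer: 622076/745 ≈ 835.00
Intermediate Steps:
I(444) + c(-137, 100) = 835 + 1/(645 + 100) = 835 + 1/745 = 622076/745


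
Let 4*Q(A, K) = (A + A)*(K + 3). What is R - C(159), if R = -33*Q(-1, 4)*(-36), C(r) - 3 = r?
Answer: -4320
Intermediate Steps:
C(r) = 3 + r
Q(A, K) = A*(3 + K)/2 (Q(A, K) = ((A + A)*(K + 3))/4 = ((2*A)*(3 + K))/4 = (2*A*(3 + K))/4 = A*(3 + K)/2)
R = -4158 (R = -33*(-1)*(3 + 4)/2*(-36) = -33*(-1)*7/2*(-36) = -33*(-7/2)*(-36) = (231/2)*(-36) = -4158)
R - C(159) = -4158 - (3 + 159) = -4158 - 1*162 = -4158 - 162 = -4320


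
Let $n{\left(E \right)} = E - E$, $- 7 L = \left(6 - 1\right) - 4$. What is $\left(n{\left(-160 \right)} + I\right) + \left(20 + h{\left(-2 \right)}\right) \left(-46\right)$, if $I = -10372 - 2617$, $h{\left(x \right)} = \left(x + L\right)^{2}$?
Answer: $- \frac{691891}{49} \approx -14120.0$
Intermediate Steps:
$L = - \frac{1}{7}$ ($L = - \frac{\left(6 - 1\right) - 4}{7} = - \frac{5 - 4}{7} = \left(- \frac{1}{7}\right) 1 = - \frac{1}{7} \approx -0.14286$)
$h{\left(x \right)} = \left(- \frac{1}{7} + x\right)^{2}$ ($h{\left(x \right)} = \left(x - \frac{1}{7}\right)^{2} = \left(- \frac{1}{7} + x\right)^{2}$)
$I = -12989$
$n{\left(E \right)} = 0$
$\left(n{\left(-160 \right)} + I\right) + \left(20 + h{\left(-2 \right)}\right) \left(-46\right) = \left(0 - 12989\right) + \left(20 + \frac{\left(-1 + 7 \left(-2\right)\right)^{2}}{49}\right) \left(-46\right) = -12989 + \left(20 + \frac{\left(-1 - 14\right)^{2}}{49}\right) \left(-46\right) = -12989 + \left(20 + \frac{\left(-15\right)^{2}}{49}\right) \left(-46\right) = -12989 + \left(20 + \frac{1}{49} \cdot 225\right) \left(-46\right) = -12989 + \left(20 + \frac{225}{49}\right) \left(-46\right) = -12989 + \frac{1205}{49} \left(-46\right) = -12989 - \frac{55430}{49} = - \frac{691891}{49}$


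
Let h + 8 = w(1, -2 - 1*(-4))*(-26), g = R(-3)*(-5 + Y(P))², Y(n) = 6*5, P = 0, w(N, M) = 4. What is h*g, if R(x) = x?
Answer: 210000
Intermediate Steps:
Y(n) = 30
g = -1875 (g = -3*(-5 + 30)² = -3*25² = -3*625 = -1875)
h = -112 (h = -8 + 4*(-26) = -8 - 104 = -112)
h*g = -112*(-1875) = 210000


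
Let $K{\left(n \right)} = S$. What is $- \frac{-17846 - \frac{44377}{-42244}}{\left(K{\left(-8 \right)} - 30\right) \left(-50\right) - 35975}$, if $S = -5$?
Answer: $- \frac{753842047}{1445800900} \approx -0.5214$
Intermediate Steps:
$K{\left(n \right)} = -5$
$- \frac{-17846 - \frac{44377}{-42244}}{\left(K{\left(-8 \right)} - 30\right) \left(-50\right) - 35975} = - \frac{-17846 - \frac{44377}{-42244}}{\left(-5 - 30\right) \left(-50\right) - 35975} = - \frac{-17846 - - \frac{44377}{42244}}{\left(-35\right) \left(-50\right) - 35975} = - \frac{-17846 + \frac{44377}{42244}}{1750 - 35975} = - \frac{-753842047}{42244 \left(-34225\right)} = - \frac{\left(-753842047\right) \left(-1\right)}{42244 \cdot 34225} = \left(-1\right) \frac{753842047}{1445800900} = - \frac{753842047}{1445800900}$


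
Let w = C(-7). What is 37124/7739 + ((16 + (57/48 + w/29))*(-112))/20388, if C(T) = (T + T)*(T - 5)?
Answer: 21371992549/4575699228 ≈ 4.6708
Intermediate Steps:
C(T) = 2*T*(-5 + T) (C(T) = (2*T)*(-5 + T) = 2*T*(-5 + T))
w = 168 (w = 2*(-7)*(-5 - 7) = 2*(-7)*(-12) = 168)
37124/7739 + ((16 + (57/48 + w/29))*(-112))/20388 = 37124/7739 + ((16 + (57/48 + 168/29))*(-112))/20388 = 37124*(1/7739) + ((16 + (57*(1/48) + 168*(1/29)))*(-112))*(1/20388) = 37124/7739 + ((16 + (19/16 + 168/29))*(-112))*(1/20388) = 37124/7739 + ((16 + 3239/464)*(-112))*(1/20388) = 37124/7739 + ((10663/464)*(-112))*(1/20388) = 37124/7739 - 74641/29*1/20388 = 37124/7739 - 74641/591252 = 21371992549/4575699228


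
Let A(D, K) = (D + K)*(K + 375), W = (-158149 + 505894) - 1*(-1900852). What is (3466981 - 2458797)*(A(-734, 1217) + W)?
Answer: 3042228490072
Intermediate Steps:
W = 2248597 (W = 347745 + 1900852 = 2248597)
A(D, K) = (375 + K)*(D + K) (A(D, K) = (D + K)*(375 + K) = (375 + K)*(D + K))
(3466981 - 2458797)*(A(-734, 1217) + W) = (3466981 - 2458797)*((1217² + 375*(-734) + 375*1217 - 734*1217) + 2248597) = 1008184*((1481089 - 275250 + 456375 - 893278) + 2248597) = 1008184*(768936 + 2248597) = 1008184*3017533 = 3042228490072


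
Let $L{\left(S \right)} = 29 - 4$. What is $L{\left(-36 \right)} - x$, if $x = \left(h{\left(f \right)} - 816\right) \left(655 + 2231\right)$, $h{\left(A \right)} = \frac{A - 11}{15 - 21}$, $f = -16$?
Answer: $2342014$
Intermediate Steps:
$h{\left(A \right)} = \frac{11}{6} - \frac{A}{6}$ ($h{\left(A \right)} = \frac{-11 + A}{-6} = \left(-11 + A\right) \left(- \frac{1}{6}\right) = \frac{11}{6} - \frac{A}{6}$)
$L{\left(S \right)} = 25$
$x = -2341989$ ($x = \left(\left(\frac{11}{6} - - \frac{8}{3}\right) - 816\right) \left(655 + 2231\right) = \left(\left(\frac{11}{6} + \frac{8}{3}\right) - 816\right) 2886 = \left(\frac{9}{2} - 816\right) 2886 = \left(- \frac{1623}{2}\right) 2886 = -2341989$)
$L{\left(-36 \right)} - x = 25 - -2341989 = 25 + 2341989 = 2342014$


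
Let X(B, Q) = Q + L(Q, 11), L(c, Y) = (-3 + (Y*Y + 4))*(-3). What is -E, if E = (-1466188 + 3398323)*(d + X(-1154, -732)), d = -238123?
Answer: 462207266835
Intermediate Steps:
L(c, Y) = -3 - 3*Y**2 (L(c, Y) = (-3 + (Y**2 + 4))*(-3) = (-3 + (4 + Y**2))*(-3) = (1 + Y**2)*(-3) = -3 - 3*Y**2)
X(B, Q) = -366 + Q (X(B, Q) = Q + (-3 - 3*11**2) = Q + (-3 - 3*121) = Q + (-3 - 363) = Q - 366 = -366 + Q)
E = -462207266835 (E = (-1466188 + 3398323)*(-238123 + (-366 - 732)) = 1932135*(-238123 - 1098) = 1932135*(-239221) = -462207266835)
-E = -1*(-462207266835) = 462207266835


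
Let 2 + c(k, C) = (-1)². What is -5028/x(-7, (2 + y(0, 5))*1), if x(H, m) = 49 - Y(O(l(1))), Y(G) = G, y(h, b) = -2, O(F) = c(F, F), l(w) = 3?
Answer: -2514/25 ≈ -100.56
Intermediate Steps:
c(k, C) = -1 (c(k, C) = -2 + (-1)² = -2 + 1 = -1)
O(F) = -1
x(H, m) = 50 (x(H, m) = 49 - 1*(-1) = 49 + 1 = 50)
-5028/x(-7, (2 + y(0, 5))*1) = -5028/50 = -5028*1/50 = -2514/25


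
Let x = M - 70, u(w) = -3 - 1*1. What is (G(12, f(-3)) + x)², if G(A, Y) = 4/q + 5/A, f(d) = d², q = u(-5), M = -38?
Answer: 1697809/144 ≈ 11790.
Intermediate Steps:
u(w) = -4 (u(w) = -3 - 1 = -4)
q = -4
G(A, Y) = -1 + 5/A (G(A, Y) = 4/(-4) + 5/A = 4*(-¼) + 5/A = -1 + 5/A)
x = -108 (x = -38 - 70 = -108)
(G(12, f(-3)) + x)² = ((5 - 1*12)/12 - 108)² = ((5 - 12)/12 - 108)² = ((1/12)*(-7) - 108)² = (-7/12 - 108)² = (-1303/12)² = 1697809/144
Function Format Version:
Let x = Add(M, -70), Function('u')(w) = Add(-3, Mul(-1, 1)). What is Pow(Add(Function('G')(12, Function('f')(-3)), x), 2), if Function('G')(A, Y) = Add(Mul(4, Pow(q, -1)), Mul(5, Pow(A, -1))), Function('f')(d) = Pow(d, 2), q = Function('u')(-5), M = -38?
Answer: Rational(1697809, 144) ≈ 11790.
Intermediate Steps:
Function('u')(w) = -4 (Function('u')(w) = Add(-3, -1) = -4)
q = -4
Function('G')(A, Y) = Add(-1, Mul(5, Pow(A, -1))) (Function('G')(A, Y) = Add(Mul(4, Pow(-4, -1)), Mul(5, Pow(A, -1))) = Add(Mul(4, Rational(-1, 4)), Mul(5, Pow(A, -1))) = Add(-1, Mul(5, Pow(A, -1))))
x = -108 (x = Add(-38, -70) = -108)
Pow(Add(Function('G')(12, Function('f')(-3)), x), 2) = Pow(Add(Mul(Pow(12, -1), Add(5, Mul(-1, 12))), -108), 2) = Pow(Add(Mul(Rational(1, 12), Add(5, -12)), -108), 2) = Pow(Add(Mul(Rational(1, 12), -7), -108), 2) = Pow(Add(Rational(-7, 12), -108), 2) = Pow(Rational(-1303, 12), 2) = Rational(1697809, 144)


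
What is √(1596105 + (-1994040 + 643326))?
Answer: √245391 ≈ 495.37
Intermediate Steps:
√(1596105 + (-1994040 + 643326)) = √(1596105 - 1350714) = √245391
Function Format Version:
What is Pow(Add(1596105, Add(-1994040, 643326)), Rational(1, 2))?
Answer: Pow(245391, Rational(1, 2)) ≈ 495.37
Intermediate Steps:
Pow(Add(1596105, Add(-1994040, 643326)), Rational(1, 2)) = Pow(Add(1596105, -1350714), Rational(1, 2)) = Pow(245391, Rational(1, 2))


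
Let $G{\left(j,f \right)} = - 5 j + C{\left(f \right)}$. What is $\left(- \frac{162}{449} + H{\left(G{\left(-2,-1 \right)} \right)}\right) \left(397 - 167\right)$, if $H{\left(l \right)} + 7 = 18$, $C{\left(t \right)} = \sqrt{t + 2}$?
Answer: $\frac{1098710}{449} \approx 2447.0$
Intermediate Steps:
$C{\left(t \right)} = \sqrt{2 + t}$
$G{\left(j,f \right)} = \sqrt{2 + f} - 5 j$ ($G{\left(j,f \right)} = - 5 j + \sqrt{2 + f} = \sqrt{2 + f} - 5 j$)
$H{\left(l \right)} = 11$ ($H{\left(l \right)} = -7 + 18 = 11$)
$\left(- \frac{162}{449} + H{\left(G{\left(-2,-1 \right)} \right)}\right) \left(397 - 167\right) = \left(- \frac{162}{449} + 11\right) \left(397 - 167\right) = \left(\left(-162\right) \frac{1}{449} + 11\right) 230 = \left(- \frac{162}{449} + 11\right) 230 = \frac{4777}{449} \cdot 230 = \frac{1098710}{449}$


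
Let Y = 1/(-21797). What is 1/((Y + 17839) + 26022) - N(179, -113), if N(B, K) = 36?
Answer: -34417353979/956038216 ≈ -36.000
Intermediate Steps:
Y = -1/21797 ≈ -4.5878e-5
1/((Y + 17839) + 26022) - N(179, -113) = 1/((-1/21797 + 17839) + 26022) - 1*36 = 1/(388836682/21797 + 26022) - 36 = 1/(956038216/21797) - 36 = 21797/956038216 - 36 = -34417353979/956038216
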